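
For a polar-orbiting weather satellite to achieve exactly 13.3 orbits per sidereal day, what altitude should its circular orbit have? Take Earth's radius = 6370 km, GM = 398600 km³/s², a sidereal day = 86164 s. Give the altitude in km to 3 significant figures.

Required period T = 86164 / 13.3 = 6478.5 s.
From T = 2π√(a³/μ): a = (μ T²/4π²)^(1/3) = (398600 × 6478.5² / 4π²)^(1/3) = 7511 km.
Altitude h = a − R = 7511 − 6370 = 1141 km.

1140 km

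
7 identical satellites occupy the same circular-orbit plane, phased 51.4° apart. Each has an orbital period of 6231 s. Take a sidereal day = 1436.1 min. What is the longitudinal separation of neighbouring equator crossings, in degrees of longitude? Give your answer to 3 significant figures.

Single-satellite node shift = (6231.0/86166) × 360° = 26.03°.
With 7 satellites evenly phased, successive equator crossings are 26.03/7 = 3.719° apart.

3.72°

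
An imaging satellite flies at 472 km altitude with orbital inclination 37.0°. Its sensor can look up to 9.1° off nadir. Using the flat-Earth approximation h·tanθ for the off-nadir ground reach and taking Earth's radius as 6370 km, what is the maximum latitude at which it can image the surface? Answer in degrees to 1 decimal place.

37.7°

For a prograde orbit the ground track reaches latitude ±i = ±37.0°.
Sensor half-swath on the ground ≈ 472·tan(9.1°) = 76 km = 0.68° of latitude.
Maximum observable latitude ≈ 37.0 + 0.68 = 37.7°.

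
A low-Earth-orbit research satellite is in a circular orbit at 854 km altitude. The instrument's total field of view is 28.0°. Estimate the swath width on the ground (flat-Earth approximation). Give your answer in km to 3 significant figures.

426 km

Half-angle = 28.0°/2 = 14°.
Swath width ≈ 2h·tan(θ/2) = 2 × 854 × tan(14°) = 425.9 km.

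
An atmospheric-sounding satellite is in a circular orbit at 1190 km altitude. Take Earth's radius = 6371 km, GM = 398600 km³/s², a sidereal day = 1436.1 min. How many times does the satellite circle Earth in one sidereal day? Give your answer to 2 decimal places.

Semi-major axis a = 6371 + 1190 = 7561 km. Period T = 2π√(a³/μ) = 2π√(7561³/398600) = 6543.0 s = 109.05 min.
Orbits per sidereal day = 86166 / 6543.0 = 13.169.

13.17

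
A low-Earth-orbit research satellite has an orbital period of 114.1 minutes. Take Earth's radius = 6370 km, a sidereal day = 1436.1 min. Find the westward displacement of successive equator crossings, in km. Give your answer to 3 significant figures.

T = 114.1 min = 6846.0 s.
During one orbit Earth rotates (6846.0 / 86166) × 360° = 28.60°.
At the equator that is 28.60° × (2π·6370/360) km/° = 28.60 × 111.2 = 3180 km.

3180 km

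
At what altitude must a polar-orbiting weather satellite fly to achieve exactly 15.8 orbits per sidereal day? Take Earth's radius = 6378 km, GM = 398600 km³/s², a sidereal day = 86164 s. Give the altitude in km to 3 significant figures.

318 km

Required period T = 86164 / 15.8 = 5453.4 s.
From T = 2π√(a³/μ): a = (μ T²/4π²)^(1/3) = (398600 × 5453.4² / 4π²)^(1/3) = 6696 km.
Altitude h = a − R = 6696 − 6378 = 318 km.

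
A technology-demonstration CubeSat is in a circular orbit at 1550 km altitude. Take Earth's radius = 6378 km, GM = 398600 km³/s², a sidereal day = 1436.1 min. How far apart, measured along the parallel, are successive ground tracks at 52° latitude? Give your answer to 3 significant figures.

Semi-major axis a = 6378 + 1550 = 7928 km. Period T = 2π√(a³/μ) = 2π√(7928³/398600) = 7025.2 s = 117.09 min.
Node shift per orbit = (7025.2/86166) × 360° = 29.35°.
Equatorial spacing = 29.35 × 111.3 km/° = 3267 km.
At 52° latitude, spacing = 3267 × cos(52°) = 2012 km.

2010 km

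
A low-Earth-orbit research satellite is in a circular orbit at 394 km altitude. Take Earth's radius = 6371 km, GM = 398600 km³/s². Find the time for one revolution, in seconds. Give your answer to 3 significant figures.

Semi-major axis a = 6371 + 394 = 6765 km. Period T = 2π√(a³/μ) = 2π√(6765³/398600) = 5537.5 s = 92.29 min.

5540 seconds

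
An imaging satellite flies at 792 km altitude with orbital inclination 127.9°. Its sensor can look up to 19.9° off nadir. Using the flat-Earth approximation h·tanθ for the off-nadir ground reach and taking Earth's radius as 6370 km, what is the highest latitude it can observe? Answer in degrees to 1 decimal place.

54.7°

Retrograde orbit: the ground track reaches ±(180° − i) = ±(180 − 127.9) = ±52.1°.
Sensor half-swath on the ground ≈ 792·tan(19.9°) = 287 km = 2.58° of latitude.
Maximum observable latitude ≈ 52.1 + 2.58 = 54.7°.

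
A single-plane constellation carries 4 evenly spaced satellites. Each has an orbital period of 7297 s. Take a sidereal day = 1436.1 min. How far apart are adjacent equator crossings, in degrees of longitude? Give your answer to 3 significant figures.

Single-satellite node shift = (7297.0/86166) × 360° = 30.49°.
With 4 satellites evenly phased, successive equator crossings are 30.49/4 = 7.622° apart.

7.62°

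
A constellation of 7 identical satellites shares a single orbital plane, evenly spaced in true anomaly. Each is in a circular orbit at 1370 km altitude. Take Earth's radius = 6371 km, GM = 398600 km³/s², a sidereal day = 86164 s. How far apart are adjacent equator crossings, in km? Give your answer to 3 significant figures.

450 km

Semi-major axis a = 6371 + 1370 = 7741 km. Period T = 2π√(a³/μ) = 2π√(7741³/398600) = 6778.1 s = 112.97 min.
Single-satellite node shift = (6778.1/86164) × 360° = 28.32°.
With 7 satellites evenly phased, successive equator crossings are 28.32/7 = 4.046° apart.
That is 4.046 × 111.2 = 450 km at the equator.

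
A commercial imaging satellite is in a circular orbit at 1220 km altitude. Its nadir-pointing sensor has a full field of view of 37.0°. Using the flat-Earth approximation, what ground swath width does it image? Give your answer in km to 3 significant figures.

816 km

Half-angle = 37.0°/2 = 18.5°.
Swath width ≈ 2h·tan(θ/2) = 2 × 1220 × tan(18.5°) = 816.4 km.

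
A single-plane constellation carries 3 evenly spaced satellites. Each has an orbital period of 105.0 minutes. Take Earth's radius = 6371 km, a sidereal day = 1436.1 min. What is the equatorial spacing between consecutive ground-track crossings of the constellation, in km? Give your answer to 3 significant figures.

T = 105.0 min = 6300.0 s.
Single-satellite node shift = (6300.0/86166) × 360° = 26.32°.
With 3 satellites evenly phased, successive equator crossings are 26.32/3 = 8.774° apart.
That is 8.774 × 111.2 = 976 km at the equator.

976 km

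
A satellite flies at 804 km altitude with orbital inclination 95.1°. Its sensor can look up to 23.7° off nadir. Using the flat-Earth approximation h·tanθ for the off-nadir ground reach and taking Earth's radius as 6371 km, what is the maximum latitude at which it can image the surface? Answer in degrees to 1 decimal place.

88.1°

Retrograde orbit: the ground track reaches ±(180° − i) = ±(180 − 95.1) = ±84.9°.
Sensor half-swath on the ground ≈ 804·tan(23.7°) = 353 km = 3.17° of latitude.
Maximum observable latitude ≈ 84.9 + 3.17 = 88.1°.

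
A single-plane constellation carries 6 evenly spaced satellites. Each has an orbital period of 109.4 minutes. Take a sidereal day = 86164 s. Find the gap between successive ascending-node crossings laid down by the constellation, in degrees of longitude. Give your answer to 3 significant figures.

4.57°

T = 109.4 min = 6564.0 s.
Single-satellite node shift = (6564.0/86164) × 360° = 27.42°.
With 6 satellites evenly phased, successive equator crossings are 27.42/6 = 4.571° apart.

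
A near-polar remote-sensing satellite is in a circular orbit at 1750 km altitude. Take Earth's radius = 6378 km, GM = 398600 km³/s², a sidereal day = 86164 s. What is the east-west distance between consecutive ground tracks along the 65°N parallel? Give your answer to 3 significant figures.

Semi-major axis a = 6378 + 1750 = 8128 km. Period T = 2π√(a³/μ) = 2π√(8128³/398600) = 7292.7 s = 121.54 min.
Node shift per orbit = (7292.7/86164) × 360° = 30.47°.
Equatorial spacing = 30.47 × 111.3 km/° = 3392 km.
At 65° latitude, spacing = 3392 × cos(65°) = 1433 km.

1430 km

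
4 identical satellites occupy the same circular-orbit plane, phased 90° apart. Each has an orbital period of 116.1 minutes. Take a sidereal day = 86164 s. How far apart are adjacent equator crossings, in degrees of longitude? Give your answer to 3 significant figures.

7.28°

T = 116.1 min = 6966.0 s.
Single-satellite node shift = (6966.0/86164) × 360° = 29.10°.
With 4 satellites evenly phased, successive equator crossings are 29.10/4 = 7.276° apart.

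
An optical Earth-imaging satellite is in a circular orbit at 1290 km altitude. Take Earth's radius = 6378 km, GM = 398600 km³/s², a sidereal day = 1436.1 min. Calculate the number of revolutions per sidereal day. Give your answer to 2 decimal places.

Semi-major axis a = 6378 + 1290 = 7668 km. Period T = 2π√(a³/μ) = 2π√(7668³/398600) = 6682.4 s = 111.37 min.
Orbits per sidereal day = 86166 / 6682.4 = 12.894.

12.89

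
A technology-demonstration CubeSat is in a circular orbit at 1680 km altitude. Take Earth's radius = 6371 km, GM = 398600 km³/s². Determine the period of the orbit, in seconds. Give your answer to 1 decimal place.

Semi-major axis a = 6371 + 1680 = 8051 km. Period T = 2π√(a³/μ) = 2π√(8051³/398600) = 7189.3 s = 119.82 min.

7189.3 seconds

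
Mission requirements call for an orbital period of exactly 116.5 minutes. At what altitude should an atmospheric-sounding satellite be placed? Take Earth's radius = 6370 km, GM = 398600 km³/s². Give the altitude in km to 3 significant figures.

1530 km

T = 116.5 min = 6990.0 s.
From T = 2π√(a³/μ): a = (μ T²/4π²)^(1/3) = (398600 × 6990.0² / 4π²)^(1/3) = 7902 km.
Altitude h = a − R = 7902 − 6370 = 1532 km.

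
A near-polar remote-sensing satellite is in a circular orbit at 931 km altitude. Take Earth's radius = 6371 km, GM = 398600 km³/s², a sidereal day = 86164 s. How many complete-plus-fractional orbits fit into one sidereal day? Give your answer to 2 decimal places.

13.88

Semi-major axis a = 6371 + 931 = 7302 km. Period T = 2π√(a³/μ) = 2π√(7302³/398600) = 6209.7 s = 103.50 min.
Orbits per sidereal day = 86164 / 6209.7 = 13.876.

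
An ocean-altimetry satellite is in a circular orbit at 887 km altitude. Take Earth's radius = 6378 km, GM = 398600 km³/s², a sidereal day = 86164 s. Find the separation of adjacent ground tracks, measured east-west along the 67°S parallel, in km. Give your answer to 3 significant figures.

Semi-major axis a = 6378 + 887 = 7265 km. Period T = 2π√(a³/μ) = 2π√(7265³/398600) = 6162.6 s = 102.71 min.
Node shift per orbit = (6162.6/86164) × 360° = 25.75°.
Equatorial spacing = 25.75 × 111.3 km/° = 2866 km.
At 67° latitude, spacing = 2866 × cos(67°) = 1120 km.

1120 km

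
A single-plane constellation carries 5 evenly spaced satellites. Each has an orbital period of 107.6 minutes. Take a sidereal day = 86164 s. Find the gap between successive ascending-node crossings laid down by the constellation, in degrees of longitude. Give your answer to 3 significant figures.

5.39°

T = 107.6 min = 6456.0 s.
Single-satellite node shift = (6456.0/86164) × 360° = 26.97°.
With 5 satellites evenly phased, successive equator crossings are 26.97/5 = 5.395° apart.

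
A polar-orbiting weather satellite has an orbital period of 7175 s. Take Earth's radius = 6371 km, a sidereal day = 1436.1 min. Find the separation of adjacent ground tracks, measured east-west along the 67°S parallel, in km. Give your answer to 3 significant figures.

Node shift per orbit = (7175.0/86166) × 360° = 29.98°.
Equatorial spacing = 29.98 × 111.2 km/° = 3333 km.
At 67° latitude, spacing = 3333 × cos(67°) = 1302 km.

1300 km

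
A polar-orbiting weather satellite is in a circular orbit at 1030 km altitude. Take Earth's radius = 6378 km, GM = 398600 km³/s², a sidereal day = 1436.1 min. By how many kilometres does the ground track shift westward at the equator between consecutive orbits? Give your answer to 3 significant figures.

2950 km

Semi-major axis a = 6378 + 1030 = 7408 km. Period T = 2π√(a³/μ) = 2π√(7408³/398600) = 6345.5 s = 105.76 min.
During one orbit Earth rotates (6345.5 / 86166) × 360° = 26.51°.
At the equator that is 26.51° × (2π·6378/360) km/° = 26.51 × 111.3 = 2951 km.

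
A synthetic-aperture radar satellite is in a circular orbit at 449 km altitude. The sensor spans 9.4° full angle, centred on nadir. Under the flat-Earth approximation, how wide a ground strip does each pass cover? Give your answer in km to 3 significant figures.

Half-angle = 9.4°/2 = 4.7°.
Swath width ≈ 2h·tan(θ/2) = 2 × 449 × tan(4.7°) = 73.8 km.

73.8 km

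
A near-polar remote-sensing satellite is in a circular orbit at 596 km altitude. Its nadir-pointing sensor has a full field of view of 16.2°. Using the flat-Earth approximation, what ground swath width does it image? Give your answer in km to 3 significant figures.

170 km

Half-angle = 16.2°/2 = 8.1°.
Swath width ≈ 2h·tan(θ/2) = 2 × 596 × tan(8.1°) = 169.6 km.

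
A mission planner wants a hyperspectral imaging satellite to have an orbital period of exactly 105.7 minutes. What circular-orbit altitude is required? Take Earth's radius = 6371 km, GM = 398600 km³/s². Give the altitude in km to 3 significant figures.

1030 km

T = 105.7 min = 6342.0 s.
From T = 2π√(a³/μ): a = (μ T²/4π²)^(1/3) = (398600 × 6342.0² / 4π²)^(1/3) = 7405 km.
Altitude h = a − R = 7405 − 6371 = 1034 km.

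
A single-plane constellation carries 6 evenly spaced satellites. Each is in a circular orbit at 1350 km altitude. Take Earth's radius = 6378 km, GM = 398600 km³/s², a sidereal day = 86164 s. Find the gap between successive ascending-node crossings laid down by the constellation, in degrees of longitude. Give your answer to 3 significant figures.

4.71°

Semi-major axis a = 6378 + 1350 = 7728 km. Period T = 2π√(a³/μ) = 2π√(7728³/398600) = 6761.0 s = 112.68 min.
Single-satellite node shift = (6761.0/86164) × 360° = 28.25°.
With 6 satellites evenly phased, successive equator crossings are 28.25/6 = 4.708° apart.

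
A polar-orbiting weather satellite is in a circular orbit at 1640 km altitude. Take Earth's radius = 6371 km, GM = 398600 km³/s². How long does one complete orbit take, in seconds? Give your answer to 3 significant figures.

Semi-major axis a = 6371 + 1640 = 8011 km. Period T = 2π√(a³/μ) = 2π√(8011³/398600) = 7135.8 s = 118.93 min.

7140 seconds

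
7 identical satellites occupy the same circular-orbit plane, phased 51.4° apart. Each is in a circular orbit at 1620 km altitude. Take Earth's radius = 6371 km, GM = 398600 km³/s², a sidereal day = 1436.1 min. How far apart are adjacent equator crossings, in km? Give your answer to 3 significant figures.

Semi-major axis a = 6371 + 1620 = 7991 km. Period T = 2π√(a³/μ) = 2π√(7991³/398600) = 7109.1 s = 118.48 min.
Single-satellite node shift = (7109.1/86166) × 360° = 29.70°.
With 7 satellites evenly phased, successive equator crossings are 29.70/7 = 4.243° apart.
That is 4.243 × 111.2 = 472 km at the equator.

472 km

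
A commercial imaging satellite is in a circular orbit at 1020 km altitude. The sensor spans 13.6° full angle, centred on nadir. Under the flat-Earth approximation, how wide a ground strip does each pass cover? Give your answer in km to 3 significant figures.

Half-angle = 13.6°/2 = 6.8°.
Swath width ≈ 2h·tan(θ/2) = 2 × 1020 × tan(6.8°) = 243.3 km.

243 km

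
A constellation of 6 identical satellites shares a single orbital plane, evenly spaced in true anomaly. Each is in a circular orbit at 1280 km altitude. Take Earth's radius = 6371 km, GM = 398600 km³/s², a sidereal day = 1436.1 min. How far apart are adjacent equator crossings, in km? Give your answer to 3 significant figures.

516 km

Semi-major axis a = 6371 + 1280 = 7651 km. Period T = 2π√(a³/μ) = 2π√(7651³/398600) = 6660.2 s = 111.00 min.
Single-satellite node shift = (6660.2/86166) × 360° = 27.83°.
With 6 satellites evenly phased, successive equator crossings are 27.83/6 = 4.638° apart.
That is 4.638 × 111.2 = 516 km at the equator.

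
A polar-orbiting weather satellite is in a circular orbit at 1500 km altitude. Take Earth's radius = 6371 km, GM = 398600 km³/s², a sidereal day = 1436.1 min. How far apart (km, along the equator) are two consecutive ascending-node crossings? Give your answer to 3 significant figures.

3230 km

Semi-major axis a = 6371 + 1500 = 7871 km. Period T = 2π√(a³/μ) = 2π√(7871³/398600) = 6949.5 s = 115.83 min.
During one orbit Earth rotates (6949.5 / 86166) × 360° = 29.04°.
At the equator that is 29.04° × (2π·6371/360) km/° = 29.04 × 111.2 = 3229 km.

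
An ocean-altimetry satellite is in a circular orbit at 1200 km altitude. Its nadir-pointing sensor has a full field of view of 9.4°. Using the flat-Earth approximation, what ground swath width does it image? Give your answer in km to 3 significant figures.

197 km

Half-angle = 9.4°/2 = 4.7°.
Swath width ≈ 2h·tan(θ/2) = 2 × 1200 × tan(4.7°) = 197.3 km.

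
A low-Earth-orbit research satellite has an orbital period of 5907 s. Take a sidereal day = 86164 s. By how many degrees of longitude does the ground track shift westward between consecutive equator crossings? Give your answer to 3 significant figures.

24.7°

During one orbit Earth rotates (5907.0 / 86164) × 360° = 24.68°.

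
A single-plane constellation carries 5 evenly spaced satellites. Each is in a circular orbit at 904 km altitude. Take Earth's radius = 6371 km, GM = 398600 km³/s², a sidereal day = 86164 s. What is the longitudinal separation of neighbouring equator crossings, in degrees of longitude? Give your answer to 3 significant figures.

5.16°

Semi-major axis a = 6371 + 904 = 7275 km. Period T = 2π√(a³/μ) = 2π√(7275³/398600) = 6175.3 s = 102.92 min.
Single-satellite node shift = (6175.3/86164) × 360° = 25.80°.
With 5 satellites evenly phased, successive equator crossings are 25.80/5 = 5.160° apart.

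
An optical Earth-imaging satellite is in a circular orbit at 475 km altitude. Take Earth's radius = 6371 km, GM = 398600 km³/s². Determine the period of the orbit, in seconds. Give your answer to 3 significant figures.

Semi-major axis a = 6371 + 475 = 6846 km. Period T = 2π√(a³/μ) = 2π√(6846³/398600) = 5637.2 s = 93.95 min.

5640 seconds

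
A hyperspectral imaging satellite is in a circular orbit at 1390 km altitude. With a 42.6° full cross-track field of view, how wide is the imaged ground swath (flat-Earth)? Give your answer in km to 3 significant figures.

1080 km

Half-angle = 42.6°/2 = 21.3°.
Swath width ≈ 2h·tan(θ/2) = 2 × 1390 × tan(21.3°) = 1083.9 km.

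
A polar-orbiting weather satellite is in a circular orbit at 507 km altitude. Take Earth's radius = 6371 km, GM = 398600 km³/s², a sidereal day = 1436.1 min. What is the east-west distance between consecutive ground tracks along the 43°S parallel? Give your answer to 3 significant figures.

1930 km

Semi-major axis a = 6371 + 507 = 6878 km. Period T = 2π√(a³/μ) = 2π√(6878³/398600) = 5676.8 s = 94.61 min.
Node shift per orbit = (5676.8/86166) × 360° = 23.72°.
Equatorial spacing = 23.72 × 111.2 km/° = 2637 km.
At 43° latitude, spacing = 2637 × cos(43°) = 1929 km.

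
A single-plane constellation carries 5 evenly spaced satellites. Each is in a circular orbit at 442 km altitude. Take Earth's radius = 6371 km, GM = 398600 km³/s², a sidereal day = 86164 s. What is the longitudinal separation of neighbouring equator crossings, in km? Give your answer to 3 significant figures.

Semi-major axis a = 6371 + 442 = 6813 km. Period T = 2π√(a³/μ) = 2π√(6813³/398600) = 5596.5 s = 93.28 min.
Single-satellite node shift = (5596.5/86164) × 360° = 23.38°.
With 5 satellites evenly phased, successive equator crossings are 23.38/5 = 4.677° apart.
That is 4.677 × 111.2 = 520 km at the equator.

520 km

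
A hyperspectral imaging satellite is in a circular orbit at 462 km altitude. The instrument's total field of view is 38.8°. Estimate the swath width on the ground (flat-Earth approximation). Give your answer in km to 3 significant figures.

Half-angle = 38.8°/2 = 19.4°.
Swath width ≈ 2h·tan(θ/2) = 2 × 462 × tan(19.4°) = 325.4 km.

325 km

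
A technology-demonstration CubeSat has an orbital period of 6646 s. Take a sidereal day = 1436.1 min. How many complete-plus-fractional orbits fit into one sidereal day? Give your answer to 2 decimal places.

12.97

Orbits per sidereal day = 86166 / 6646.0 = 12.965.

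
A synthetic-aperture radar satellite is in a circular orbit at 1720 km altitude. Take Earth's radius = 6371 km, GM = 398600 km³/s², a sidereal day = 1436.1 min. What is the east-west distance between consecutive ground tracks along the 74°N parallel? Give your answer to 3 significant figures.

927 km

Semi-major axis a = 6371 + 1720 = 8091 km. Period T = 2π√(a³/μ) = 2π√(8091³/398600) = 7242.9 s = 120.72 min.
Node shift per orbit = (7242.9/86166) × 360° = 30.26°.
Equatorial spacing = 30.26 × 111.2 km/° = 3365 km.
At 74° latitude, spacing = 3365 × cos(74°) = 927 km.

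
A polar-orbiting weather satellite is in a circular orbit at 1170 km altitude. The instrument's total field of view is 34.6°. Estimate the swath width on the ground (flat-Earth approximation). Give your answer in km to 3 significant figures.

729 km

Half-angle = 34.6°/2 = 17.3°.
Swath width ≈ 2h·tan(θ/2) = 2 × 1170 × tan(17.3°) = 728.8 km.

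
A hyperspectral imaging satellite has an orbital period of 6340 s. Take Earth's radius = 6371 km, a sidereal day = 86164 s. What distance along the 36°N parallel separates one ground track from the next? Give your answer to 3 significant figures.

Node shift per orbit = (6340.0/86164) × 360° = 26.49°.
Equatorial spacing = 26.49 × 111.2 km/° = 2945 km.
At 36° latitude, spacing = 2945 × cos(36°) = 2383 km.

2380 km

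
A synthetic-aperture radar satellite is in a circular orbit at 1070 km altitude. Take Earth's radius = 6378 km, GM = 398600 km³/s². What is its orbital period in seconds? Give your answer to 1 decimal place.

6396.9 seconds

Semi-major axis a = 6378 + 1070 = 7448 km. Period T = 2π√(a³/μ) = 2π√(7448³/398600) = 6396.9 s = 106.62 min.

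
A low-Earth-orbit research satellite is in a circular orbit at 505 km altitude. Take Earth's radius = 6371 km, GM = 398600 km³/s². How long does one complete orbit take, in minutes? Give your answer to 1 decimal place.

Semi-major axis a = 6371 + 505 = 6876 km. Period T = 2π√(a³/μ) = 2π√(6876³/398600) = 5674.3 s = 94.57 min.

94.6 min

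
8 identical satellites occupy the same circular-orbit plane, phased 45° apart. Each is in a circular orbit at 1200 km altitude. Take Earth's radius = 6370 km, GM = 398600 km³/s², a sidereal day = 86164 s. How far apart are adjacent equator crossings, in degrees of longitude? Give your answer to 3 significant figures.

Semi-major axis a = 6370 + 1200 = 7570 km. Period T = 2π√(a³/μ) = 2π√(7570³/398600) = 6554.7 s = 109.25 min.
Single-satellite node shift = (6554.7/86164) × 360° = 27.39°.
With 8 satellites evenly phased, successive equator crossings are 27.39/8 = 3.423° apart.

3.42°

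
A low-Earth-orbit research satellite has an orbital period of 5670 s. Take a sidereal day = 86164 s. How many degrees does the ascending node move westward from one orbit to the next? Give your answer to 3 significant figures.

During one orbit Earth rotates (5670.0 / 86164) × 360° = 23.69°.

23.7°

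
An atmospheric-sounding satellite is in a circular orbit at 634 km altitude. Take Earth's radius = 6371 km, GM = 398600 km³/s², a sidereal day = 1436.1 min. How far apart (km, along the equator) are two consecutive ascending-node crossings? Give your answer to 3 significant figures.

2710 km

Semi-major axis a = 6371 + 634 = 7005 km. Period T = 2π√(a³/μ) = 2π√(7005³/398600) = 5834.8 s = 97.25 min.
During one orbit Earth rotates (5834.8 / 86166) × 360° = 24.38°.
At the equator that is 24.38° × (2π·6371/360) km/° = 24.38 × 111.2 = 2711 km.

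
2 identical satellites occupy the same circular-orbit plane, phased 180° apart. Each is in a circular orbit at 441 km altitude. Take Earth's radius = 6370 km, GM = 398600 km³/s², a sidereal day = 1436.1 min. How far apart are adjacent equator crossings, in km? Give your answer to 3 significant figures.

1300 km

Semi-major axis a = 6370 + 441 = 6811 km. Period T = 2π√(a³/μ) = 2π√(6811³/398600) = 5594.1 s = 93.23 min.
Single-satellite node shift = (5594.1/86166) × 360° = 23.37°.
With 2 satellites evenly phased, successive equator crossings are 23.37/2 = 11.686° apart.
That is 11.686 × 111.2 = 1299 km at the equator.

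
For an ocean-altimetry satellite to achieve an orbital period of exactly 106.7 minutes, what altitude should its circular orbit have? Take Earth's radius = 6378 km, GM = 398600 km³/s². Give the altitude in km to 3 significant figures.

1070 km

T = 106.7 min = 6402.0 s.
From T = 2π√(a³/μ): a = (μ T²/4π²)^(1/3) = (398600 × 6402.0² / 4π²)^(1/3) = 7452 km.
Altitude h = a − R = 7452 − 6378 = 1074 km.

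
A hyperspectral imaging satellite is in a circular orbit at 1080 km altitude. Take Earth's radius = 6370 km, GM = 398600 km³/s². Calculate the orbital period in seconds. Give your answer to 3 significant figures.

Semi-major axis a = 6370 + 1080 = 7450 km. Period T = 2π√(a³/μ) = 2π√(7450³/398600) = 6399.5 s = 106.66 min.

6400 seconds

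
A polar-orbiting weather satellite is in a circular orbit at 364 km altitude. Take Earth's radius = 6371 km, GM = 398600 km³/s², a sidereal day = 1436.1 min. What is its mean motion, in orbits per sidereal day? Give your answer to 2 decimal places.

15.66

Semi-major axis a = 6371 + 364 = 6735 km. Period T = 2π√(a³/μ) = 2π√(6735³/398600) = 5500.7 s = 91.68 min.
Orbits per sidereal day = 86166 / 5500.7 = 15.665.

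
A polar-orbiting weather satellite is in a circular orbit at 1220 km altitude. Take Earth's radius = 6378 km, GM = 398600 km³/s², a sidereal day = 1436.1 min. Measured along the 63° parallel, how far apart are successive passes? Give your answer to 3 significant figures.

1390 km

Semi-major axis a = 6378 + 1220 = 7598 km. Period T = 2π√(a³/μ) = 2π√(7598³/398600) = 6591.1 s = 109.85 min.
Node shift per orbit = (6591.1/86166) × 360° = 27.54°.
Equatorial spacing = 27.54 × 111.3 km/° = 3065 km.
At 63° latitude, spacing = 3065 × cos(63°) = 1392 km.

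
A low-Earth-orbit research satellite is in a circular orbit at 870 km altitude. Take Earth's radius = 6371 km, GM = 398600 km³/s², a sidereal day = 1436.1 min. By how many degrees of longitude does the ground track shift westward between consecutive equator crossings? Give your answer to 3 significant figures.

25.6°

Semi-major axis a = 6371 + 870 = 7241 km. Period T = 2π√(a³/μ) = 2π√(7241³/398600) = 6132.1 s = 102.20 min.
During one orbit Earth rotates (6132.1 / 86166) × 360° = 25.62°.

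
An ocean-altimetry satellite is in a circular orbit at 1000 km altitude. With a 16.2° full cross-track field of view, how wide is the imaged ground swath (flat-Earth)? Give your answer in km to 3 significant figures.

285 km

Half-angle = 16.2°/2 = 8.1°.
Swath width ≈ 2h·tan(θ/2) = 2 × 1000 × tan(8.1°) = 284.6 km.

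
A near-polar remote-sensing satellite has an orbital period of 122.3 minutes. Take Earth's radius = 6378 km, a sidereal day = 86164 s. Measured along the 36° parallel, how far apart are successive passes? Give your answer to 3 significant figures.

T = 122.3 min = 7338.0 s.
Node shift per orbit = (7338.0/86164) × 360° = 30.66°.
Equatorial spacing = 30.66 × 111.3 km/° = 3413 km.
At 36° latitude, spacing = 3413 × cos(36°) = 2761 km.

2760 km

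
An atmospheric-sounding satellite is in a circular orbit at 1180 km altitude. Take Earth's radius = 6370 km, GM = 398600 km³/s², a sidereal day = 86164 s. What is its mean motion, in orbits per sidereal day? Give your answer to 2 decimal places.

13.20

Semi-major axis a = 6370 + 1180 = 7550 km. Period T = 2π√(a³/μ) = 2π√(7550³/398600) = 6528.8 s = 108.81 min.
Orbits per sidereal day = 86164 / 6528.8 = 13.198.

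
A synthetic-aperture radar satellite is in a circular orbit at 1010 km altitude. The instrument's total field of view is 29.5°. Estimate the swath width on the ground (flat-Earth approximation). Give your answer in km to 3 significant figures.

532 km

Half-angle = 29.5°/2 = 14.75°.
Swath width ≈ 2h·tan(θ/2) = 2 × 1010 × tan(14.75°) = 531.8 km.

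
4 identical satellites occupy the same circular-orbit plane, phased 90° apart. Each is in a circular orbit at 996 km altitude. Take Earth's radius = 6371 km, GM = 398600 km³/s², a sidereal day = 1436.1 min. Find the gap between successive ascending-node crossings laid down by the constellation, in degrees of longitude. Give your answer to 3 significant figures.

Semi-major axis a = 6371 + 996 = 7367 km. Period T = 2π√(a³/μ) = 2π√(7367³/398600) = 6292.8 s = 104.88 min.
Single-satellite node shift = (6292.8/86166) × 360° = 26.29°.
With 4 satellites evenly phased, successive equator crossings are 26.29/4 = 6.573° apart.

6.57°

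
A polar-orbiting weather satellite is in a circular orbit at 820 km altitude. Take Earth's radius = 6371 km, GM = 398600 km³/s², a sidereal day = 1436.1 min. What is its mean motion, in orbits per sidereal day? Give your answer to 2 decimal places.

14.20

Semi-major axis a = 6371 + 820 = 7191 km. Period T = 2π√(a³/μ) = 2π√(7191³/398600) = 6068.7 s = 101.14 min.
Orbits per sidereal day = 86166 / 6068.7 = 14.198.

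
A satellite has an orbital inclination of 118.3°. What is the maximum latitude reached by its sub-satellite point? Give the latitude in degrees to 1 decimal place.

Retrograde orbit: the ground track reaches ±(180° − i) = ±(180 − 118.3) = ±61.7°.

61.7°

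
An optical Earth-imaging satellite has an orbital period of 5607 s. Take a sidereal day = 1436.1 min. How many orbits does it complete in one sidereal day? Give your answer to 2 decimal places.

15.37

Orbits per sidereal day = 86166 / 5607.0 = 15.368.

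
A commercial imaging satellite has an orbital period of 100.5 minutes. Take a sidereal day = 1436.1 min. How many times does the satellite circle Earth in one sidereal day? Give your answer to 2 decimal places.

T = 100.5 min = 6030.0 s.
Orbits per sidereal day = 86166 / 6030.0 = 14.290.

14.29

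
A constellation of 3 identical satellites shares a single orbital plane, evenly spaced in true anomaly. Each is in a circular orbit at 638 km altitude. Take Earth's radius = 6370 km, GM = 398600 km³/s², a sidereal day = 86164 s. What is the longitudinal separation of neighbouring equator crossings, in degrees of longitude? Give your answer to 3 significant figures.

Semi-major axis a = 6370 + 638 = 7008 km. Period T = 2π√(a³/μ) = 2π√(7008³/398600) = 5838.5 s = 97.31 min.
Single-satellite node shift = (5838.5/86164) × 360° = 24.39°.
With 3 satellites evenly phased, successive equator crossings are 24.39/3 = 8.131° apart.

8.13°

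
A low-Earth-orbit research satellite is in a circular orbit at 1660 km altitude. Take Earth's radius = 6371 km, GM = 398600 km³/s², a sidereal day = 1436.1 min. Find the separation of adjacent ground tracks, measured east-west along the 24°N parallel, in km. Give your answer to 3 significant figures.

3040 km

Semi-major axis a = 6371 + 1660 = 8031 km. Period T = 2π√(a³/μ) = 2π√(8031³/398600) = 7162.5 s = 119.38 min.
Node shift per orbit = (7162.5/86166) × 360° = 29.92°.
Equatorial spacing = 29.92 × 111.2 km/° = 3327 km.
At 24° latitude, spacing = 3327 × cos(24°) = 3040 km.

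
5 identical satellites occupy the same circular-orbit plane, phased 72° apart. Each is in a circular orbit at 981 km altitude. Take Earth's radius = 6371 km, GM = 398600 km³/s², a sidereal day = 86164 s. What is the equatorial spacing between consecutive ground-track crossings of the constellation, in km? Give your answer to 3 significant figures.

583 km

Semi-major axis a = 6371 + 981 = 7352 km. Period T = 2π√(a³/μ) = 2π√(7352³/398600) = 6273.6 s = 104.56 min.
Single-satellite node shift = (6273.6/86164) × 360° = 26.21°.
With 5 satellites evenly phased, successive equator crossings are 26.21/5 = 5.242° apart.
That is 5.242 × 111.2 = 583 km at the equator.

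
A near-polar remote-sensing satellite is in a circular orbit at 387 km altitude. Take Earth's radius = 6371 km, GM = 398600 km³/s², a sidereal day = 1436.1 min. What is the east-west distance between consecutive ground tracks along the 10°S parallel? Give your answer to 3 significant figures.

2530 km

Semi-major axis a = 6371 + 387 = 6758 km. Period T = 2π√(a³/μ) = 2π√(6758³/398600) = 5528.9 s = 92.15 min.
Node shift per orbit = (5528.9/86166) × 360° = 23.10°.
Equatorial spacing = 23.10 × 111.2 km/° = 2569 km.
At 10° latitude, spacing = 2569 × cos(10°) = 2530 km.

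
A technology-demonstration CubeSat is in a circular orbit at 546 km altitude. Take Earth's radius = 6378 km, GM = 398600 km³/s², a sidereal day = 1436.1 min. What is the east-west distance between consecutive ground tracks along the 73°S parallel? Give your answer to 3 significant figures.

Semi-major axis a = 6378 + 546 = 6924 km. Period T = 2π√(a³/μ) = 2π√(6924³/398600) = 5733.9 s = 95.56 min.
Node shift per orbit = (5733.9/86166) × 360° = 23.96°.
Equatorial spacing = 23.96 × 111.3 km/° = 2667 km.
At 73° latitude, spacing = 2667 × cos(73°) = 780 km.

780 km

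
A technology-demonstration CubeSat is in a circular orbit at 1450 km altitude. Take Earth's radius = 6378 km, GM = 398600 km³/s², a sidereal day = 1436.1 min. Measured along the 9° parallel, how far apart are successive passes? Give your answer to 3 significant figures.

Semi-major axis a = 6378 + 1450 = 7828 km. Period T = 2π√(a³/μ) = 2π√(7828³/398600) = 6892.7 s = 114.88 min.
Node shift per orbit = (6892.7/86166) × 360° = 28.80°.
Equatorial spacing = 28.80 × 111.3 km/° = 3206 km.
At 9° latitude, spacing = 3206 × cos(9°) = 3166 km.

3170 km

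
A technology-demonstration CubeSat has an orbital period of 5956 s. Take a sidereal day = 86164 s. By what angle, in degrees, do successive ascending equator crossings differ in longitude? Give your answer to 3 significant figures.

During one orbit Earth rotates (5956.0 / 86164) × 360° = 24.88°.

24.9°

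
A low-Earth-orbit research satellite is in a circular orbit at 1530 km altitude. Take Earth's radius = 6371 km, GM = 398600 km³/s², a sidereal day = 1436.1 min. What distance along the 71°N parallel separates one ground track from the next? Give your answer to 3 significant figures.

Semi-major axis a = 6371 + 1530 = 7901 km. Period T = 2π√(a³/μ) = 2π√(7901³/398600) = 6989.3 s = 116.49 min.
Node shift per orbit = (6989.3/86166) × 360° = 29.20°.
Equatorial spacing = 29.20 × 111.2 km/° = 3247 km.
At 71° latitude, spacing = 3247 × cos(71°) = 1057 km.

1060 km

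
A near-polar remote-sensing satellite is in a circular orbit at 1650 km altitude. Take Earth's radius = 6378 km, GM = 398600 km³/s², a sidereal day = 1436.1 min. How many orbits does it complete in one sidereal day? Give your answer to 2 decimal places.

Semi-major axis a = 6378 + 1650 = 8028 km. Period T = 2π√(a³/μ) = 2π√(8028³/398600) = 7158.5 s = 119.31 min.
Orbits per sidereal day = 86166 / 7158.5 = 12.037.

12.04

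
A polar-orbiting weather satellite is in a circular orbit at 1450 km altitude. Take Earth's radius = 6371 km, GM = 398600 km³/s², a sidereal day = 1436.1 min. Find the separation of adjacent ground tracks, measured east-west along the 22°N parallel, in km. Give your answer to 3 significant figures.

2960 km

Semi-major axis a = 6371 + 1450 = 7821 km. Period T = 2π√(a³/μ) = 2π√(7821³/398600) = 6883.4 s = 114.72 min.
Node shift per orbit = (6883.4/86166) × 360° = 28.76°.
Equatorial spacing = 28.76 × 111.2 km/° = 3198 km.
At 22° latitude, spacing = 3198 × cos(22°) = 2965 km.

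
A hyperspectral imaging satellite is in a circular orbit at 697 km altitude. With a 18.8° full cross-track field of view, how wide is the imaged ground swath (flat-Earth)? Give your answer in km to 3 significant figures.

231 km

Half-angle = 18.8°/2 = 9.4°.
Swath width ≈ 2h·tan(θ/2) = 2 × 697 × tan(9.4°) = 230.8 km.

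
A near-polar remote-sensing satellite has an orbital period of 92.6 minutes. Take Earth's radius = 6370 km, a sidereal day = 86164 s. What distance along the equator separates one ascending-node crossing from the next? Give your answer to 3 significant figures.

T = 92.6 min = 5556.0 s.
During one orbit Earth rotates (5556.0 / 86164) × 360° = 23.21°.
At the equator that is 23.21° × (2π·6370/360) km/° = 23.21 × 111.2 = 2581 km.

2580 km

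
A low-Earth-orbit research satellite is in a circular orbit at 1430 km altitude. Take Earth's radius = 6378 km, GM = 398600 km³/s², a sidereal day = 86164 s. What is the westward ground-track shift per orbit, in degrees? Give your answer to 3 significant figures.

28.7°

Semi-major axis a = 6378 + 1430 = 7808 km. Period T = 2π√(a³/μ) = 2π√(7808³/398600) = 6866.3 s = 114.44 min.
During one orbit Earth rotates (6866.3 / 86164) × 360° = 28.69°.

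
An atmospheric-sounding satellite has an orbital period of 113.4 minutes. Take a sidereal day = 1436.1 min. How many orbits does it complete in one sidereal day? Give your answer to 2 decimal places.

T = 113.4 min = 6804.0 s.
Orbits per sidereal day = 86166 / 6804.0 = 12.664.

12.66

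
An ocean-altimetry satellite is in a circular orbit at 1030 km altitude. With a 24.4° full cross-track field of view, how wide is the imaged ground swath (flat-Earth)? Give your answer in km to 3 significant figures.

445 km

Half-angle = 24.4°/2 = 12.2°.
Swath width ≈ 2h·tan(θ/2) = 2 × 1030 × tan(12.2°) = 445.4 km.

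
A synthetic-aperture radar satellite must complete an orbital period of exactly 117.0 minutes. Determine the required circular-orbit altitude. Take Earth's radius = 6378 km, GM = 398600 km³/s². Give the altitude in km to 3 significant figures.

T = 117.0 min = 7020.0 s.
From T = 2π√(a³/μ): a = (μ T²/4π²)^(1/3) = (398600 × 7020.0² / 4π²)^(1/3) = 7924 km.
Altitude h = a − R = 7924 − 6378 = 1546 km.

1550 km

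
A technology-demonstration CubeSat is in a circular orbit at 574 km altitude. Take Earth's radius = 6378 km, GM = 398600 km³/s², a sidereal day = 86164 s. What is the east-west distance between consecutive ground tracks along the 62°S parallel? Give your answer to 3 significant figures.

Semi-major axis a = 6378 + 574 = 6952 km. Period T = 2π√(a³/μ) = 2π√(6952³/398600) = 5768.7 s = 96.14 min.
Node shift per orbit = (5768.7/86164) × 360° = 24.10°.
Equatorial spacing = 24.10 × 111.3 km/° = 2683 km.
At 62° latitude, spacing = 2683 × cos(62°) = 1260 km.

1260 km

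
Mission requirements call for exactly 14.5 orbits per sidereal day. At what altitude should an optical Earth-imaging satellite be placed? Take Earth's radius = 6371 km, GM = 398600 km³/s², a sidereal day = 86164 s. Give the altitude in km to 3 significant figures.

Required period T = 86164 / 14.5 = 5942.3 s.
From T = 2π√(a³/μ): a = (μ T²/4π²)^(1/3) = (398600 × 5942.3² / 4π²)^(1/3) = 7091 km.
Altitude h = a − R = 7091 − 6371 = 720 km.

720 km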